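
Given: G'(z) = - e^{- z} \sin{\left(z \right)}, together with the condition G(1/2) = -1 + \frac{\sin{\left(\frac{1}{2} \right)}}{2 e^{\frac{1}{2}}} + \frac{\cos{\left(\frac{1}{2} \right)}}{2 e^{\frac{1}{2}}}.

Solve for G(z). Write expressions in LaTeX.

G(z) = \frac{\left(- 2 e^{z} + \sin{\left(z \right)} + \cos{\left(z \right)}\right) e^{- z}}{2}

Any candidate G(z) must reproduce the stated G'(z) exactly.
A general antiderivative is \frac{e^{- z} \sin{\left(z \right)}}{2} + \frac{e^{- z} \cos{\left(z \right)}}{2} + C.
The condition gives C = -1 + \frac{\sin{\left(\frac{1}{2} \right)}}{2 e^{\frac{1}{2}}} + \frac{\cos{\left(\frac{1}{2} \right)}}{2 e^{\frac{1}{2}}} - (\frac{\sin{\left(\frac{1}{2} \right)}}{2 e^{\frac{1}{2}}} + \frac{\cos{\left(\frac{1}{2} \right)}}{2 e^{\frac{1}{2}}}) = -1.
So G(z) = \frac{\left(- 2 e^{z} + \sin{\left(z \right)} + \cos{\left(z \right)}\right) e^{- z}}{2}.
Check: d/dz[\frac{\left(- 2 e^{z} + \sin{\left(z \right)} + \cos{\left(z \right)}\right) e^{- z}}{2}] = - e^{- z} \sin{\left(z \right)} = G'(z).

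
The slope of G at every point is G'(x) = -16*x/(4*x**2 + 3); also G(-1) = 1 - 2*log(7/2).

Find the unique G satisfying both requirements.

G(x) = 1 - 2*log(2*x**2 + 3/2)

G'(x) matches the chain-rule pattern g'(h)*h' with inner function h(x) = 2*x**2 + 3/2; substituting u = h(x) collapses the integral.
A general antiderivative is -2*log(2*x**2 + 3/2) + C.
The condition gives C = 1 - 2*log(7/2) - (-2*log(7/2)) = 1.
So G(x) = 1 - 2*log(2*x**2 + 3/2).
Check: d/dx[1 - 2*log(2*x**2 + 3/2)] = -16*x/(4*x**2 + 3) = G'(x).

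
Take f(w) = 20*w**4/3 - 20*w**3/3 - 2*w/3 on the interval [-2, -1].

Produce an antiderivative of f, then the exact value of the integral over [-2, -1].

Integrate term by term and add the pieces.
F(w) = 4*w**5/3 - 5*w**4/3 - w**2/3 is an antiderivative of f.
Check: d/dw[4*w**5/3 - 5*w**4/3 - w**2/3] = 20*w**4/3 - 20*w**3/3 - 2*w/3 = f(w).
F(-1) = -10/3; F(-2) = -212/3.
Integral = F(-1) - F(-2) = 202/3.

Antiderivative: F(w) = 4*w**5/3 - 5*w**4/3 - w**2/3; value = 202/3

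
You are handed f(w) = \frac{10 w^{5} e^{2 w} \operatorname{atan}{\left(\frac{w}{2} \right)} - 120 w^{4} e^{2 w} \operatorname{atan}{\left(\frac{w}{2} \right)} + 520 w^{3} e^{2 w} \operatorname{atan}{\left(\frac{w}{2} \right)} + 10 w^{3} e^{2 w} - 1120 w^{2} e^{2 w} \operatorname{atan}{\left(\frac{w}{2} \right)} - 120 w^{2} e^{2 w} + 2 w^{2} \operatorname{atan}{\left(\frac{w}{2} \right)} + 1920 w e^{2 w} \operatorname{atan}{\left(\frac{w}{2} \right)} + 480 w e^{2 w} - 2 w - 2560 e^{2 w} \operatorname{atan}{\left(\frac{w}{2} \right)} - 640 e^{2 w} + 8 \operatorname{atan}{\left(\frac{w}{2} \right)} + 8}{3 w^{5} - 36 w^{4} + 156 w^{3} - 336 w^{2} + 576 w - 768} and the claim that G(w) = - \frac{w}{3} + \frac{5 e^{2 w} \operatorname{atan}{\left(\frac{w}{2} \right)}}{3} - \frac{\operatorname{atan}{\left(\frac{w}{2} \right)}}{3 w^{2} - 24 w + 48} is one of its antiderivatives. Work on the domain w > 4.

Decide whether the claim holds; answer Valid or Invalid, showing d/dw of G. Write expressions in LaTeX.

Invalid: d/dw[G] - f = - \frac{1}{3}, which is not 0.

d/dw[G] = \frac{10 w^{5} e^{2 w} \operatorname{atan}{\left(\frac{w}{2} \right)} - w^{5} - 120 w^{4} e^{2 w} \operatorname{atan}{\left(\frac{w}{2} \right)} + 12 w^{4} + 520 w^{3} e^{2 w} \operatorname{atan}{\left(\frac{w}{2} \right)} + 10 w^{3} e^{2 w} - 52 w^{3} - 1120 w^{2} e^{2 w} \operatorname{atan}{\left(\frac{w}{2} \right)} - 120 w^{2} e^{2 w} + 2 w^{2} \operatorname{atan}{\left(\frac{w}{2} \right)} + 112 w^{2} + 1920 w e^{2 w} \operatorname{atan}{\left(\frac{w}{2} \right)} + 480 w e^{2 w} - 194 w - 2560 e^{2 w} \operatorname{atan}{\left(\frac{w}{2} \right)} - 640 e^{2 w} + 8 \operatorname{atan}{\left(\frac{w}{2} \right)} + 264}{3 w^{5} - 36 w^{4} + 156 w^{3} - 336 w^{2} + 576 w - 768}
d/dw[G] - f(w) = - \frac{1}{3} != 0.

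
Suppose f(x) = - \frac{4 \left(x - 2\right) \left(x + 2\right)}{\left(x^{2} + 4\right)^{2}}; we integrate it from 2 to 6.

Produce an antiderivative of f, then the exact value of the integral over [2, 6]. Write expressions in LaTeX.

Recognize the product-rule pattern: f = u'v + uv' with u = 2 x, v = \frac{1}{\frac{x^{2}}{2} + 2}, so integration by parts undoes it.
F(x) = \frac{2 x}{\frac{x^{2}}{2} + 2} is an antiderivative of f.
Check: d/dx[\frac{2 x}{\frac{x^{2}}{2} + 2}] = \frac{16 - 4 x^{2}}{x^{4} + 8 x^{2} + 16}, which equals f(x).
F(6) = \frac{3}{5}; F(2) = 1.
Integral = F(6) - F(2) = - \frac{2}{5}.

Antiderivative: F(x) = \frac{2 x}{\frac{x^{2}}{2} + 2}; value = - \frac{2}{5}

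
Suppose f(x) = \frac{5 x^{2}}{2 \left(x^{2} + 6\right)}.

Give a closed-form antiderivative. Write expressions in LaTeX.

A first test for any F(x): its x-derivative must equal f(x) identically.
Check: d/dx[\frac{5 x}{2} - \frac{5 \sqrt{6} \operatorname{atan}{\left(\frac{\sqrt{6} x}{6} \right)}}{2}] = \frac{5 x^{2}}{2 x^{2} + 12}, which equals f(x).

An antiderivative is F(x) = \frac{5 x}{2} - \frac{5 \sqrt{6} \operatorname{atan}{\left(\frac{\sqrt{6} x}{6} \right)}}{2}.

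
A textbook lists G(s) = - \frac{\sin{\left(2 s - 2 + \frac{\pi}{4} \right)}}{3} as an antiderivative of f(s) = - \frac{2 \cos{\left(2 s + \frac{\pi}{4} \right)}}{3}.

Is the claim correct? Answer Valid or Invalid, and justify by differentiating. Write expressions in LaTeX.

d/ds[G] = - \frac{2 \cos{\left(2 s - 2 + \frac{\pi}{4} \right)}}{3}
d/ds[G] - f(s) = \frac{2 \cos{\left(2 s + \frac{\pi}{4} \right)}}{3} - \frac{2 \cos{\left(2 s - 2 + \frac{\pi}{4} \right)}}{3} != 0.

Invalid: d/ds[G] - f = \frac{2 \cos{\left(2 s + \frac{\pi}{4} \right)}}{3} - \frac{2 \cos{\left(2 s - 2 + \frac{\pi}{4} \right)}}{3}, which is not 0.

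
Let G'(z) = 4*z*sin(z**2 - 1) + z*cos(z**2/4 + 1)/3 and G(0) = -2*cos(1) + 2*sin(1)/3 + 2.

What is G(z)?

The integrand splits into summands that can be handled one at a time.
A general antiderivative is 2*sin(z**2/4 + 1)/3 - 2*cos(z**2 - 1) + C.
The condition gives C = -2*cos(1) + 2*sin(1)/3 + 2 - (-2*cos(1) + 2*sin(1)/3) = 2.
So G(z) = 2*(sin(z**2/4 + 1) - 3*cos(z**2 - 1) + 3)/3.
Check: d/dz[2*(sin(z**2/4 + 1) - 3*cos(z**2 - 1) + 3)/3] = 4*z*sin(z**2 - 1) + z*cos(z**2/4 + 1)/3 = G'(z).

G(z) = 2*(sin(z**2/4 + 1) - 3*cos(z**2 - 1) + 3)/3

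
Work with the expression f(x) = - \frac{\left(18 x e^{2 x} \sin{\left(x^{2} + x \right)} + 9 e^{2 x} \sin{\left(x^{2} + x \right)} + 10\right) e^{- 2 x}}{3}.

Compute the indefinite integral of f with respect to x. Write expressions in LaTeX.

Whatever form F(x) takes, F'(x) = f(x) is non-negotiable.
Check: d/dx[\frac{\left(9 e^{2 x} \cos{\left(x^{2} + x \right)} + 5\right) e^{- 2 x}}{3}] = \frac{\left(- 18 x e^{2 x} \sin{\left(x^{2} + x \right)} - 9 e^{2 x} \sin{\left(x^{2} + x \right)} - 10\right) e^{- 2 x}}{3}, which equals f(x).

F(x) = \frac{\left(9 e^{2 x} \cos{\left(x^{2} + x \right)} + 5\right) e^{- 2 x}}{3} + C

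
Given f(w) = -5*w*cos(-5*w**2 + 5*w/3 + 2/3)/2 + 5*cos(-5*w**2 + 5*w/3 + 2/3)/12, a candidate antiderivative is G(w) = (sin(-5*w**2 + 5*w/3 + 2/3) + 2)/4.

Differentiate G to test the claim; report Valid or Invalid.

Valid - differentiating G returns exactly f.

d/dw[G] = -5*w*cos(-5*w**2 + 5*w/3 + 2/3)/2 + 5*cos(-5*w**2 + 5*w/3 + 2/3)/12
This equals f(w) exactly, so the claim holds.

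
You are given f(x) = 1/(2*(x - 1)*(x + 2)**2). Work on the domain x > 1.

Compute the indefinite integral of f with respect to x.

F(x) = -(-x*log(x - 1) + x*log(x + 2) - 2*log(x - 1) + 2*log(x + 2) - 3)/(18*(x + 2)) + C

Factor the denominator (2*(x - 1)*(x + 2)**2) and decompose: f = -1/(18*(x + 2)) - 1/(6*(x + 2)**2) + 1/(18*(x - 1)); each piece integrates to a log, atan, or power term.
Check: d/dx[-(-x*log(x - 1) + x*log(x + 2) - 2*log(x - 1) + 2*log(x + 2) - 3)/(18*(x + 2))] = 1/(2*x**3 + 6*x**2 - 8), which equals f(x).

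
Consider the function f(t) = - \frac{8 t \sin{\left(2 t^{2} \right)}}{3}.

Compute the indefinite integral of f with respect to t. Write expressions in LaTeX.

The substitution u = 2 t^{2} works: f is exactly (dF/du)*(du/dt) for that inner function.
Check: d/dt[\frac{2 \cos{\left(2 t^{2} \right)}}{3}] = - \frac{8 t \sin{\left(2 t^{2} \right)}}{3} = f(t).

F(t) = \frac{2 \cos{\left(2 t^{2} \right)}}{3} + C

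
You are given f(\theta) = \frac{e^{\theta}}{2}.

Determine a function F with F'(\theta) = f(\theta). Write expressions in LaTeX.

An antiderivative is F(\theta) = \frac{e^{\theta}}{2}.

Since d/d\theta undoes antidifferentiation here, F'(\theta) = f(\theta) is required of F(\theta).
Check: d/d\theta[\frac{e^{\theta}}{2}] = \frac{e^{\theta}}{2} = f(\theta).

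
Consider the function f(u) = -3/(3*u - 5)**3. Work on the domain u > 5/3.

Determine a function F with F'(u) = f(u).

Whatever form F(u) takes, F'(u) = f(u) is non-negotiable.
Check: d/du[1/(2*(3*u - 5)**2)] = -3/(27*u**3 - 135*u**2 + 225*u - 125), which equals f(u).

An antiderivative is F(u) = 1/(2*(3*u - 5)**2).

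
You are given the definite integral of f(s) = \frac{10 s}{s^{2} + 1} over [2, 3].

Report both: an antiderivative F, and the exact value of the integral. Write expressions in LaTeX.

Antiderivative: F(s) = 5 \log{\left(s^{2} + 1 \right)}; value = - 5 \log{\left(5 \right)} + 5 \log{\left(10 \right)}

f matches the chain-rule pattern g'(h)*h' with inner function h(s) = s^{2} + 1; substituting u = h(s) collapses the integral.
F(s) = 5 \log{\left(s^{2} + 1 \right)} is an antiderivative of f.
Check: d/ds[5 \log{\left(s^{2} + 1 \right)}] = \frac{10 s}{s^{2} + 1} = f(s).
F(3) = 5 \log{\left(10 \right)}; F(2) = 5 \log{\left(5 \right)}.
Integral = F(3) - F(2) = - 5 \log{\left(5 \right)} + 5 \log{\left(10 \right)}.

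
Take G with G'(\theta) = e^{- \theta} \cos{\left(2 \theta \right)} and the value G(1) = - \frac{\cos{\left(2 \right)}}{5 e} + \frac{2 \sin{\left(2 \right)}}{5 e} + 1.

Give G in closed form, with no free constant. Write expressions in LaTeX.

G(\theta) = - \frac{\left(- 5 e^{\theta} - 2 \sin{\left(2 \theta \right)} + \cos{\left(2 \theta \right)}\right) e^{- \theta}}{5}

Any candidate G(\theta) must reproduce the stated G'(\theta) exactly.
A general antiderivative is \frac{2 e^{- \theta} \sin{\left(2 \theta \right)}}{5} - \frac{e^{- \theta} \cos{\left(2 \theta \right)}}{5} + C.
The condition gives C = - \frac{\cos{\left(2 \right)}}{5 e} + \frac{2 \sin{\left(2 \right)}}{5 e} + 1 - (- \frac{\cos{\left(2 \right)}}{5 e} + \frac{2 \sin{\left(2 \right)}}{5 e}) = 1.
So G(\theta) = - \frac{\left(- 5 e^{\theta} - 2 \sin{\left(2 \theta \right)} + \cos{\left(2 \theta \right)}\right) e^{- \theta}}{5}.
Check: d/d\theta[- \frac{\left(- 5 e^{\theta} - 2 \sin{\left(2 \theta \right)} + \cos{\left(2 \theta \right)}\right) e^{- \theta}}{5}] = e^{- \theta} \cos{\left(2 \theta \right)} = G'(\theta).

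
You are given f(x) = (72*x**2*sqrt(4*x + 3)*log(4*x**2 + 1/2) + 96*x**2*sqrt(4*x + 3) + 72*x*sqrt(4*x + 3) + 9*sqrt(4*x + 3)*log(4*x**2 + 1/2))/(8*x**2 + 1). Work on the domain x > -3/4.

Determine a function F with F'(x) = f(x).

An antiderivative is F(x) = 6*x*sqrt(4*x + 3)*log(4*x**2 + 1/2) + 9*sqrt(4*x + 3)*log(4*x**2 + 1/2)/2.

f has the shape u'v + uv' for u = 3*(4*x + 3)**(3/2)/2 and v = log(4*x**2 + 1/2) — it is the derivative of the product u*v.
Check: d/dx[6*x*sqrt(4*x + 3)*log(4*x**2 + 1/2) + 9*sqrt(4*x + 3)*log(4*x**2 + 1/2)/2] = (288*x**3*log(4*x**2 + 1/2) + 384*x**3 + 216*x**2*log(4*x**2 + 1/2) + 576*x**2 + 36*x*log(4*x**2 + 1/2) + 216*x + 27*log(4*x**2 + 1/2))/(8*x**2*sqrt(4*x + 3) + sqrt(4*x + 3)), which equals f(x).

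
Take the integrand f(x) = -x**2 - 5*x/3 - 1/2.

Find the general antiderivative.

Integrate term by term and add the pieces.
Check: d/dx[-x**3/3 - 5*x**2/6 - x/2] = -x**2 - 5*x/3 - 1/2 = f(x).

F(x) = -x**3/3 - 5*x**2/6 - x/2 + C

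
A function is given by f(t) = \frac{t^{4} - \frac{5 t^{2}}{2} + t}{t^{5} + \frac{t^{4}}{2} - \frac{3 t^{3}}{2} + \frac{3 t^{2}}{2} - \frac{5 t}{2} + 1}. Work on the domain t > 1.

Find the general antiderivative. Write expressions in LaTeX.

The denominator factors as \left(t - 1\right) \left(t + 2\right) \left(2 t - 1\right) \left(t^{2} + 1\right); partial fractions split f into directly integrable pieces: \frac{51 t - 7}{50 \left(t^{2} + 1\right)} + \frac{2}{25 \left(2 t - 1\right)} + \frac{8}{75 \left(t + 2\right)} - \frac{1}{6 \left(t - 1\right)}.
Check: d/dt[\frac{- 50 \log{\left(t - 1 \right)} + 12 \log{\left(t - \frac{1}{2} \right)} + 32 \log{\left(t + 2 \right)} + 153 \log{\left(t^{2} + 1 \right)} - 42 \operatorname{atan}{\left(t \right)}}{300}] = \frac{2 t^{4} - 5 t^{2} + 2 t}{2 t^{5} + t^{4} - 3 t^{3} + 3 t^{2} - 5 t + 2}, which equals f(t).

F(t) = \frac{- 50 \log{\left(t - 1 \right)} + 12 \log{\left(t - \frac{1}{2} \right)} + 32 \log{\left(t + 2 \right)} + 153 \log{\left(t^{2} + 1 \right)} - 42 \operatorname{atan}{\left(t \right)}}{300} + C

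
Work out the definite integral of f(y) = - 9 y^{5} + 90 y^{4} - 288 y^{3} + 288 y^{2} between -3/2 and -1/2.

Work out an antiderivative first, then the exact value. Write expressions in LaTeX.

Antiderivative: F(y) = - \frac{3 y^{6}}{2} + 18 y^{5} - 72 y^{4} + 96 y^{3}; value = \frac{13203}{16}

The substitution u = - y^{2} + 4 y works: f is exactly (dF/du)*(du/dy) for that inner function.
F(y) = - \frac{3 y^{6}}{2} + 18 y^{5} - 72 y^{4} + 96 y^{3} is an antiderivative of f.
Check: d/dy[- \frac{3 y^{6}}{2} + 18 y^{5} - 72 y^{4} + 96 y^{3}] = - 9 y^{5} + 90 y^{4} - 288 y^{3} + 288 y^{2} = f(y).
F(-1/2) = - \frac{2187}{128}; F(-3/2) = - \frac{107811}{128}.
Integral = F(-1/2) - F(-3/2) = \frac{13203}{16}.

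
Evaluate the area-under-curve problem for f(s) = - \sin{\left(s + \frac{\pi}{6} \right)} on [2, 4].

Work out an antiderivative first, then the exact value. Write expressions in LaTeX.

Antiderivative: F(s) = \cos{\left(s + \frac{\pi}{6} \right)}; value = \cos{\left(\frac{\pi}{6} + 4 \right)} - \cos{\left(\frac{\pi}{6} + 2 \right)}

An antiderivative F(s) passes only if d/ds[F] lands on f(s) exactly.
F(s) = \cos{\left(s + \frac{\pi}{6} \right)} is an antiderivative of f.
Check: d/ds[\cos{\left(s + \frac{\pi}{6} \right)}] = - \sin{\left(s + \frac{\pi}{6} \right)} = f(s).
F(4) = \cos{\left(\frac{\pi}{6} + 4 \right)}; F(2) = \cos{\left(\frac{\pi}{6} + 2 \right)}.
Integral = F(4) - F(2) = \cos{\left(\frac{\pi}{6} + 4 \right)} - \cos{\left(\frac{\pi}{6} + 2 \right)}.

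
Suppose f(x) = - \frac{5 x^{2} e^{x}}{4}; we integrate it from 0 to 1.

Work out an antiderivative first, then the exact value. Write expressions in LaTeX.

f has the shape u'v + uv' for u = - \frac{5 x^{2}}{4} + \frac{5 x}{2} - \frac{5}{2} and v = e^{x} — it is the derivative of the product u*v.
F(x) = \frac{5 \left(- x^{2} + 2 x - 2\right) e^{x}}{4} is an antiderivative of f.
Check: d/dx[\frac{5 \left(- x^{2} + 2 x - 2\right) e^{x}}{4}] = - \frac{5 x^{2} e^{x}}{4} = f(x).
F(1) = - \frac{5 e}{4}; F(0) = - \frac{5}{2}.
Integral = F(1) - F(0) = \frac{5}{2} - \frac{5 e}{4}.

Antiderivative: F(x) = \frac{5 \left(- x^{2} + 2 x - 2\right) e^{x}}{4}; value = \frac{5}{2} - \frac{5 e}{4}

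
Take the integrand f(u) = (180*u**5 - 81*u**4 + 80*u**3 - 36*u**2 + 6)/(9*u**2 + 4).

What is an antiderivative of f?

Since d/du undoes antidifferentiation here, F'(u) = f(u) is required of F(u).
Check: d/du[5*u**4 - 3*u**3 + atan(3*u/2)] = (180*u**5 - 81*u**4 + 80*u**3 - 36*u**2 + 6)/(9*u**2 + 4) = f(u).

An antiderivative is F(u) = 5*u**4 - 3*u**3 + atan(3*u/2).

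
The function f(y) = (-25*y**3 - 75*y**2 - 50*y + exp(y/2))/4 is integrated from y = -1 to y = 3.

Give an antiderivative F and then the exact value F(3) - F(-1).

Antiderivative: F(y) = -(25*y**4 + 100*y**3 + 100*y**2 - 8*exp(y/2))/16; value = -350 - exp(-1/2)/2 + exp(3/2)/2

Any candidate F(y) must reproduce f(y) exactly when differentiated.
F(y) = -(25*y**4 + 100*y**3 + 100*y**2 - 8*exp(y/2))/16 is an antiderivative of f.
Check: d/dy[-(25*y**4 + 100*y**3 + 100*y**2 - 8*exp(y/2))/16] = -25*y**3/4 - 75*y**2/4 - 25*y/2 + exp(y/2)/4, which equals f(y).
F(3) = -5625/16 + exp(3/2)/2; F(-1) = -25/16 + exp(-1/2)/2.
Integral = F(3) - F(-1) = -350 - exp(-1/2)/2 + exp(3/2)/2.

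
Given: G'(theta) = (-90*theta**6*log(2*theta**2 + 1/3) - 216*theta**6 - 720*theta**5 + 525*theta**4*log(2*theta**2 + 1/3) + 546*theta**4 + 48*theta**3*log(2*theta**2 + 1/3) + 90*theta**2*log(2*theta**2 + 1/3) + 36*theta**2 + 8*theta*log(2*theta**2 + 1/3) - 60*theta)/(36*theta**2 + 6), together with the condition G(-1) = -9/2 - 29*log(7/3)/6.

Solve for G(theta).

G(theta) = -(3*theta**5*log(2*theta**2 + 1/3) + 6*theta**5 + 30*theta**4 - 30*theta**3*log(2*theta**2 + 1/3) - 12*theta**3 - 4*theta**2*log(2*theta**2 + 1/3) - 6*theta**2 + 6*log(2*theta**2 + 1/3) - 3)/6

A first test for any G(theta): its theta-derivative must equal the given G'(theta).
A general antiderivative is -theta**5 - 5*theta**4 + 2*theta**3 + theta**2 + (-theta**5/2 + 5*theta**3 + 2*theta**2/3 - 1)*log(2*theta**2 + 1/3) + C.
The condition gives C = -9/2 - 29*log(7/3)/6 - (-5 - 29*log(7/3)/6) = 1/2.
So G(theta) = -(3*theta**5*log(2*theta**2 + 1/3) + 6*theta**5 + 30*theta**4 - 30*theta**3*log(2*theta**2 + 1/3) - 12*theta**3 - 4*theta**2*log(2*theta**2 + 1/3) - 6*theta**2 + 6*log(2*theta**2 + 1/3) - 3)/6.
Check: d/dtheta[-(3*theta**5*log(2*theta**2 + 1/3) + 6*theta**5 + 30*theta**4 - 30*theta**3*log(2*theta**2 + 1/3) - 12*theta**3 - 4*theta**2*log(2*theta**2 + 1/3) - 6*theta**2 + 6*log(2*theta**2 + 1/3) - 3)/6] = (-90*theta**6*log(2*theta**2 + 1/3) - 216*theta**6 - 720*theta**5 + 525*theta**4*log(2*theta**2 + 1/3) + 546*theta**4 + 48*theta**3*log(2*theta**2 + 1/3) + 90*theta**2*log(2*theta**2 + 1/3) + 36*theta**2 + 8*theta*log(2*theta**2 + 1/3) - 60*theta)/(36*theta**2 + 6) = G'(theta).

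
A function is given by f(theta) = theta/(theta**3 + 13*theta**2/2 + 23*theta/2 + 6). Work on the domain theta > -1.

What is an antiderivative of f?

The denominator factors as (theta + 1)*(theta + 4)*(2*theta + 3); partial fractions split f into directly integrable pieces: 12/(5*(2*theta + 3)) - 8/(15*(theta + 4)) - 2/(3*(theta + 1)).
Check: d/dtheta[-2*(5*log(theta + 1) - 9*log(theta + 3/2) + 4*log(theta + 4))/15] = 2*theta/(2*theta**3 + 13*theta**2 + 23*theta + 12), which equals f(theta).

An antiderivative is F(theta) = -2*(5*log(theta + 1) - 9*log(theta + 3/2) + 4*log(theta + 4))/15.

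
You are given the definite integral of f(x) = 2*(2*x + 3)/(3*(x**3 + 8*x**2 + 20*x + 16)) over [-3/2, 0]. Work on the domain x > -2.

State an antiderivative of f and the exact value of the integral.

Antiderivative: F(x) = (5*(x + 2)*log(x + 2) - 5*(x + 2)*log(x + 4) + 2)/(6*(x + 2)); value = -5*log(4)/6 - 1/2 + 5*log(5/2)/6 + 5*log(2)/3

The denominator factors as 3*(x + 2)**2*(x + 4); partial fractions split f into directly integrable pieces: -5/(6*(x + 4)) + 5/(6*(x + 2)) - 1/(3*(x + 2)**2).
F(x) = (5*(x + 2)*log(x + 2) - 5*(x + 2)*log(x + 4) + 2)/(6*(x + 2)) is an antiderivative of f.
Check: d/dx[(5*(x + 2)*log(x + 2) - 5*(x + 2)*log(x + 4) + 2)/(6*(x + 2))] = (4*x + 6)/(3*x**3 + 24*x**2 + 60*x + 48), which equals f(x).
F(0) = -5*log(4)/6 + 1/6 + 5*log(2)/6; F(-3/2) = -5*log(5/2)/6 - 5*log(2)/6 + 2/3.
Integral = F(0) - F(-3/2) = -5*log(4)/6 - 1/2 + 5*log(5/2)/6 + 5*log(2)/3.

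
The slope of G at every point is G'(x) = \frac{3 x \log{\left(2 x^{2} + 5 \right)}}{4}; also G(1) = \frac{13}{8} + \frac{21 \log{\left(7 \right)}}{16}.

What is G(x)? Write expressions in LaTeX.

G(x) = \frac{3 x^{2} \log{\left(2 x^{2} + 5 \right)}}{8} - \frac{3 x^{2}}{8} + \frac{15 \log{\left(2 x^{2} + 5 \right)}}{16} + 2

For G(x) to be correct, d/dx[G] must agree with the stated G'(x) identically.
A general antiderivative is \frac{3 x^{2} \log{\left(2 x^{2} + 5 \right)}}{8} - \frac{3 x^{2}}{8} + \frac{15 \log{\left(2 x^{2} + 5 \right)}}{16} + C.
The condition gives C = \frac{13}{8} + \frac{21 \log{\left(7 \right)}}{16} - (- \frac{3}{8} + \frac{21 \log{\left(7 \right)}}{16}) = 2.
So G(x) = \frac{3 x^{2} \log{\left(2 x^{2} + 5 \right)}}{8} - \frac{3 x^{2}}{8} + \frac{15 \log{\left(2 x^{2} + 5 \right)}}{16} + 2.
Check: d/dx[\frac{3 x^{2} \log{\left(2 x^{2} + 5 \right)}}{8} - \frac{3 x^{2}}{8} + \frac{15 \log{\left(2 x^{2} + 5 \right)}}{16} + 2] = \frac{3 x \log{\left(2 x^{2} + 5 \right)}}{4} = G'(x).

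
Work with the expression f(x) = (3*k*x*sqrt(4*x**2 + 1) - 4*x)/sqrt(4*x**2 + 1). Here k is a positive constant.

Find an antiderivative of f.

Any candidate F(x) must reproduce f(x) exactly when differentiated.
Check: d/dx[3*k*x**2/2 - sqrt(4*x**2 + 1)] = (3*k*x*sqrt(4*x**2 + 1) - 4*x)/sqrt(4*x**2 + 1) = f(x).

An antiderivative is F(x) = 3*k*x**2/2 - sqrt(4*x**2 + 1).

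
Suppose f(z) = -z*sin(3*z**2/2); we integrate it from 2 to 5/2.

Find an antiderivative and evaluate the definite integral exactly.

The substitution u = 3*z**2/2 works: f is exactly (dF/du)*(du/dz) for that inner function.
F(z) = cos(3*z**2/2)/3 is an antiderivative of f.
Check: d/dz[cos(3*z**2/2)/3] = -z*sin(3*z**2/2) = f(z).
F(5/2) = cos(75/8)/3; F(2) = cos(6)/3.
Integral = F(5/2) - F(2) = cos(75/8)/3 - cos(6)/3.

Antiderivative: F(z) = cos(3*z**2/2)/3; value = cos(75/8)/3 - cos(6)/3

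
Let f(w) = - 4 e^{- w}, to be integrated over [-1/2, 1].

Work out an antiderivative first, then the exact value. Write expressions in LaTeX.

A first test for any F(w): its w-derivative must equal f(w) identically.
F(w) = 4 e^{- w} is an antiderivative of f.
Check: d/dw[4 e^{- w}] = - 4 e^{- w} = f(w).
F(1) = \frac{4}{e}; F(-1/2) = 4 e^{\frac{1}{2}}.
Integral = F(1) - F(-1/2) = - 4 e^{\frac{1}{2}} + \frac{4}{e}.

Antiderivative: F(w) = 4 e^{- w}; value = - 4 e^{\frac{1}{2}} + \frac{4}{e}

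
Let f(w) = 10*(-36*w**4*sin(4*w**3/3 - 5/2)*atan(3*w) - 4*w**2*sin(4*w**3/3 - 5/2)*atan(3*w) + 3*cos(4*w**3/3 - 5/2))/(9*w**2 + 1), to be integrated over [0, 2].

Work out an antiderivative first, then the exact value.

Recognize the product-rule pattern: f = u'v + uv' with u = 10*atan(3*w), v = cos(4*w**3/3 - 5/2), so integration by parts undoes it.
F(w) = 10*cos(4*w**3/3 - 5/2)*atan(3*w) is an antiderivative of f.
Check: d/dw[10*cos(4*w**3/3 - 5/2)*atan(3*w)] = (-360*w**4*sin(4*w**3/3 - 5/2)*atan(3*w) - 40*w**2*sin(4*w**3/3 - 5/2)*atan(3*w) + 30*cos(4*w**3/3 - 5/2))/(9*w**2 + 1), which equals f(w).
F(2) = 10*cos(49/6)*atan(6); F(0) = 0.
Integral = F(2) - F(0) = 10*cos(49/6)*atan(6).

Antiderivative: F(w) = 10*cos(4*w**3/3 - 5/2)*atan(3*w); value = 10*cos(49/6)*atan(6)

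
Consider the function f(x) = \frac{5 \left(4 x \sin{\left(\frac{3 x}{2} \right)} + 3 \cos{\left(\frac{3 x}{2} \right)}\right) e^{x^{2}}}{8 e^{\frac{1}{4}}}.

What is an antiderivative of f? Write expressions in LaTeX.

An antiderivative is F(x) = \frac{5 e^{x^{2}} \sin{\left(\frac{3 x}{2} \right)}}{4 e^{\frac{1}{4}}}.

Recognize the product-rule pattern: f = u'v + uv' with u = \frac{5 e^{x^{2} - \frac{1}{4}}}{4}, v = \sin{\left(\frac{3 x}{2} \right)}, so integration by parts undoes it.
Check: d/dx[\frac{5 e^{x^{2}} \sin{\left(\frac{3 x}{2} \right)}}{4 e^{\frac{1}{4}}}] = \frac{20 x e^{x^{2}} \sin{\left(\frac{3 x}{2} \right)} + 15 e^{x^{2}} \cos{\left(\frac{3 x}{2} \right)}}{8 e^{\frac{1}{4}}}, which equals f(x).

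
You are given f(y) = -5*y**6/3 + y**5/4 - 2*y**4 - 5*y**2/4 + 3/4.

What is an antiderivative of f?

An antiderivative is F(y) = -5*y**7/21 + y**6/24 - 2*y**5/5 - 5*y**3/12 + 3*y/4.

The integrand splits into summands that can be handled one at a time.
Check: d/dy[-5*y**7/21 + y**6/24 - 2*y**5/5 - 5*y**3/12 + 3*y/4] = -5*y**6/3 + y**5/4 - 2*y**4 - 5*y**2/4 + 3/4 = f(y).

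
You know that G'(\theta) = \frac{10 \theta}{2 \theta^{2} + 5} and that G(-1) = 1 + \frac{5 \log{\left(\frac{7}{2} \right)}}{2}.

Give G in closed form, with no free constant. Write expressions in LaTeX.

The substitution u = \theta^{2} + \frac{5}{2} works: G'(\theta) is exactly (dG/du)*(du/d\theta) for that inner function.
A general antiderivative is \frac{5 \log{\left(\theta^{2} + \frac{5}{2} \right)}}{2} + C.
The condition gives C = 1 + \frac{5 \log{\left(\frac{7}{2} \right)}}{2} - (\frac{5 \log{\left(\frac{7}{2} \right)}}{2}) = 1.
So G(\theta) = \frac{5 \log{\left(\theta^{2} + \frac{5}{2} \right)}}{2} + 1.
Check: d/d\theta[\frac{5 \log{\left(\theta^{2} + \frac{5}{2} \right)}}{2} + 1] = \frac{10 \theta}{2 \theta^{2} + 5} = G'(\theta).

G(\theta) = \frac{5 \log{\left(\theta^{2} + \frac{5}{2} \right)}}{2} + 1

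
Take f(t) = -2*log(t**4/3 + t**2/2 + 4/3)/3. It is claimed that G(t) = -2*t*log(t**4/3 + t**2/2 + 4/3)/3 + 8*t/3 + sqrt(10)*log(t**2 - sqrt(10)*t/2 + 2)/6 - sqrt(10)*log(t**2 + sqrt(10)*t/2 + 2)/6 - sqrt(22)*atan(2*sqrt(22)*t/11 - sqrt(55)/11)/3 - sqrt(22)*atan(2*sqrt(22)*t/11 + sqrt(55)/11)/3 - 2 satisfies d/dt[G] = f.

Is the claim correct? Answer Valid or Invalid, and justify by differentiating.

Valid - the claim checks out under differentiation.

d/dt[G] = -2*log(2*t**4 + 3*t**2 + 8)/3 + 2*log(6)/3
This equals f(t) exactly, so the claim holds.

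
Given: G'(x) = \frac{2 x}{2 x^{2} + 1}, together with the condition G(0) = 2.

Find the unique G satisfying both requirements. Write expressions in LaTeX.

G(x) = \frac{\log{\left(2 x^{2} + 1 \right)}}{2} + 2

G'(x) matches the chain-rule pattern g'(h)*h' with inner function h(x) = 2 x^{2} + 1; substituting u = h(x) collapses the integral.
A general antiderivative is \frac{\log{\left(2 x^{2} + 1 \right)}}{2} + C.
The condition gives C = 2 - (0) = 2.
So G(x) = \frac{\log{\left(2 x^{2} + 1 \right)}}{2} + 2.
Check: d/dx[\frac{\log{\left(2 x^{2} + 1 \right)}}{2} + 2] = \frac{2 x}{2 x^{2} + 1} = G'(x).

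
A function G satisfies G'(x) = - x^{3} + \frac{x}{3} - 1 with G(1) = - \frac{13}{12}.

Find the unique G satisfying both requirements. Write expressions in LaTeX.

G(x) = - \frac{x \left(3 x^{3} - 2 x + 12\right)}{12}

Integrate term by term and add the pieces.
A general antiderivative is - \frac{x^{4}}{4} + \frac{x^{2}}{6} - x + C.
The condition gives C = - \frac{13}{12} - (- \frac{13}{12}) = 0.
So G(x) = - \frac{x \left(3 x^{3} - 2 x + 12\right)}{12}.
Check: d/dx[- \frac{x \left(3 x^{3} - 2 x + 12\right)}{12}] = - x^{3} + \frac{x}{3} - 1 = G'(x).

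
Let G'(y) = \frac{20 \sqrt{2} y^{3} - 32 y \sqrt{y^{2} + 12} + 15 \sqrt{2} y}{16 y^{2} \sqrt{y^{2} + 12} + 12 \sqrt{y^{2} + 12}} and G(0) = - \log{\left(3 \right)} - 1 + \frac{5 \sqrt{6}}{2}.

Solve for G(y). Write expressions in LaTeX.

Check a candidate G(y) by differentiating: d/dy[G] must match the given G'(y).
A general antiderivative is \frac{5 \sqrt{\frac{y^{2}}{2} + 6}}{2} - \log{\left(4 y^{2} + 3 \right)} + C.
The condition gives C = - \log{\left(3 \right)} - 1 + \frac{5 \sqrt{6}}{2} - (- \log{\left(3 \right)} + \frac{5 \sqrt{6}}{2}) = -1.
So G(y) = \frac{5 \sqrt{\frac{y^{2}}{2} + 6}}{2} - \log{\left(4 y^{2} + 3 \right)} - 1.
Check: d/dy[\frac{5 \sqrt{\frac{y^{2}}{2} + 6}}{2} - \log{\left(4 y^{2} + 3 \right)} - 1] = \frac{20 \sqrt{2} y^{3} - 32 y \sqrt{y^{2} + 12} + 15 \sqrt{2} y}{16 y^{2} \sqrt{y^{2} + 12} + 12 \sqrt{y^{2} + 12}} = G'(y).

G(y) = \frac{5 \sqrt{\frac{y^{2}}{2} + 6}}{2} - \log{\left(4 y^{2} + 3 \right)} - 1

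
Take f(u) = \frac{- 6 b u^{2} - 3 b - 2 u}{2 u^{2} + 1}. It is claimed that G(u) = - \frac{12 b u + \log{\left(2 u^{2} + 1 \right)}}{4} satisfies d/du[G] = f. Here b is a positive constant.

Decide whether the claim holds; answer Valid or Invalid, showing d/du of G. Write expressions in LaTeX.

Invalid: d/du[G] - f = \frac{u}{2 u^{2} + 1}, which is not 0.

d/du[G] = \frac{- 6 b u^{2} - 3 b - u}{2 u^{2} + 1}
d/du[G] - f(u) = \frac{u}{2 u^{2} + 1} != 0.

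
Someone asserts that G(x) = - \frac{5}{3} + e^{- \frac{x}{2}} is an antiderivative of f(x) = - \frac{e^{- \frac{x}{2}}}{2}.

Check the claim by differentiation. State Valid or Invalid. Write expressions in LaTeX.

Valid - differentiating G returns exactly f.

d/dx[G] = - \frac{e^{- \frac{x}{2}}}{2}
This equals f(x) exactly, so the claim holds.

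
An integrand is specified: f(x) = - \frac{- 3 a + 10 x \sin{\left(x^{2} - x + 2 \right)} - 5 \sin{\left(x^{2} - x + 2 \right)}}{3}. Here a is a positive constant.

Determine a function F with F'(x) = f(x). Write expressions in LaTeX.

Differentiate the proposed F(x) back; it has to land on f(x) exactly.
Check: d/dx[\frac{3 a x + 5 \cos{\left(x^{2} - x + 2 \right)}}{3}] = a - \frac{10 x \sin{\left(x^{2} - x + 2 \right)}}{3} + \frac{5 \sin{\left(x^{2} - x + 2 \right)}}{3}, which equals f(x).

An antiderivative is F(x) = \frac{3 a x + 5 \cos{\left(x^{2} - x + 2 \right)}}{3}.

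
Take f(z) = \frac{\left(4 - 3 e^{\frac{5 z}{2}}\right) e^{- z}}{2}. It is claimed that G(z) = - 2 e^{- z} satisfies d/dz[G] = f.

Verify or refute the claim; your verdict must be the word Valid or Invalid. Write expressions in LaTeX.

Invalid: d/dz[G] - f = \frac{3 e^{\frac{3 z}{2}}}{2}, which is not 0.

d/dz[G] = 2 e^{- z}
d/dz[G] - f(z) = \frac{3 e^{\frac{3 z}{2}}}{2} != 0.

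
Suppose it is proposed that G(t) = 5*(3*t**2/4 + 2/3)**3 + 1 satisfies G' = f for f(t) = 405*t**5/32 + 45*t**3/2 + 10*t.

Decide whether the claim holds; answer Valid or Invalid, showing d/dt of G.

d/dt[G] = 405*t**5/32 + 45*t**3/2 + 10*t
This equals f(t) exactly, so the claim holds.

Valid - the claim checks out under differentiation.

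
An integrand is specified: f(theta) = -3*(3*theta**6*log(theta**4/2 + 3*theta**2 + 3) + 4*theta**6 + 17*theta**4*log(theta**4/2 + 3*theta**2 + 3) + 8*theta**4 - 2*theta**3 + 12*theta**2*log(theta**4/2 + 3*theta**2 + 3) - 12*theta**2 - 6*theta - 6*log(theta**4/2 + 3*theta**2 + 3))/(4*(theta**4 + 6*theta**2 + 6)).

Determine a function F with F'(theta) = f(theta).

An antiderivative is F(theta) = (-3*theta**3 + 3*theta + 3/2)*log(theta**4/2 + 3*theta**2 + 3)/4.

f has the shape u'v + uv' for u = -3*theta**3/4 + 3*theta/4 + 3/8 and v = log(theta**4/2 + 3*theta**2 + 3) — it is the derivative of the product u*v.
Check: d/dtheta[(-3*theta**3 + 3*theta + 3/2)*log(theta**4/2 + 3*theta**2 + 3)/4] = (-9*theta**6*log(theta**4/2 + 3*theta**2 + 3) - 12*theta**6 - 51*theta**4*log(theta**4/2 + 3*theta**2 + 3) - 24*theta**4 + 6*theta**3 - 36*theta**2*log(theta**4/2 + 3*theta**2 + 3) + 36*theta**2 + 18*theta + 18*log(theta**4/2 + 3*theta**2 + 3))/(4*theta**4 + 24*theta**2 + 24), which equals f(theta).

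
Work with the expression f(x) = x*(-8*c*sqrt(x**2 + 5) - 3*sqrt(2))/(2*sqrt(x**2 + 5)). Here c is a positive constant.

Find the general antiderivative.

Check any antiderivative F(x) by computing F'(x) and comparing it with f(x).
Check: d/dx[-2*c*x**2 - 3*sqrt(2)*sqrt(x**2 + 5)/2] = (-8*c*x*sqrt(x**2 + 5) - 3*sqrt(2)*x)/(2*sqrt(x**2 + 5)), which equals f(x).

F(x) = -2*c*x**2 - 3*sqrt(2)*sqrt(x**2 + 5)/2 + C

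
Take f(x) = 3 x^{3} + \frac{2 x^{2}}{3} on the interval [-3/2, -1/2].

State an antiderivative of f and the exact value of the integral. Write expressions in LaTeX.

The integrand splits into summands that can be handled one at a time.
F(x) = \frac{3 x^{4}}{4} + \frac{2 x^{3}}{9} is an antiderivative of f.
Check: d/dx[\frac{3 x^{4}}{4} + \frac{2 x^{3}}{9}] = 3 x^{3} + \frac{2 x^{2}}{3} = f(x).
F(-1/2) = \frac{11}{576}; F(-3/2) = \frac{195}{64}.
Integral = F(-1/2) - F(-3/2) = - \frac{109}{36}.

Antiderivative: F(x) = \frac{3 x^{4}}{4} + \frac{2 x^{3}}{9}; value = - \frac{109}{36}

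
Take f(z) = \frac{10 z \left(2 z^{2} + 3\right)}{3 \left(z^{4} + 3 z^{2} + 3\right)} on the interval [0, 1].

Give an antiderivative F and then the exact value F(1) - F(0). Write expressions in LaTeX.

Antiderivative: F(z) = \frac{5 \log{\left(\frac{z^{4}}{3} + z^{2} + 1 \right)}}{3}; value = \frac{5 \log{\left(\frac{7}{3} \right)}}{3}

f matches the chain-rule pattern g'(h)*h' with inner function h(z) = \frac{z^{4}}{3} + z^{2} + 1; substituting u = h(z) collapses the integral.
F(z) = \frac{5 \log{\left(\frac{z^{4}}{3} + z^{2} + 1 \right)}}{3} is an antiderivative of f.
Check: d/dz[\frac{5 \log{\left(\frac{z^{4}}{3} + z^{2} + 1 \right)}}{3}] = \frac{20 z^{3} + 30 z}{3 z^{4} + 9 z^{2} + 9}, which equals f(z).
F(1) = \frac{5 \log{\left(\frac{7}{3} \right)}}{3}; F(0) = 0.
Integral = F(1) - F(0) = \frac{5 \log{\left(\frac{7}{3} \right)}}{3}.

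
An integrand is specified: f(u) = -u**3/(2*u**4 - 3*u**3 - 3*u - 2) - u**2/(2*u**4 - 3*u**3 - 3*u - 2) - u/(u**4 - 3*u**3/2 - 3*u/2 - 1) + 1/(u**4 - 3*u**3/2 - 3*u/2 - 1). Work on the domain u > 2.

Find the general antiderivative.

F(u) = -14*log(u - 2)/25 - 23*log(u + 1/2)/50 + 13*log(u**2 + 1)/50 - 9*atan(u)/25 + C

Factor the denominator ((u - 2)*(2*u + 1)*(u**2 + 1)) and decompose: f = (13*u - 9)/(25*(u**2 + 1)) - 23/(25*(2*u + 1)) - 14/(25*(u - 2)); each piece integrates to a log, atan, or power term.
Check: d/du[-14*log(u - 2)/25 - 23*log(u + 1/2)/50 + 13*log(u**2 + 1)/50 - 9*atan(u)/25] = (-u**3 - u**2 - 2*u + 2)/(2*u**4 - 3*u**3 - 3*u - 2), which equals f(u).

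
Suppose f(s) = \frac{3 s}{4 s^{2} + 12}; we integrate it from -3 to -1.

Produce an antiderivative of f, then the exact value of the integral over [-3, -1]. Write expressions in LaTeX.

Antiderivative: F(s) = \frac{3 \log{\left(s^{2} + 3 \right)}}{8}; value = - \frac{3 \log{\left(12 \right)}}{8} + \frac{3 \log{\left(4 \right)}}{8}

The substitution u = s^{2} + 3 works: f is exactly (dF/du)*(du/ds) for that inner function.
F(s) = \frac{3 \log{\left(s^{2} + 3 \right)}}{8} is an antiderivative of f.
Check: d/ds[\frac{3 \log{\left(s^{2} + 3 \right)}}{8}] = \frac{3 s}{4 s^{2} + 12} = f(s).
F(-1) = \frac{3 \log{\left(4 \right)}}{8}; F(-3) = \frac{3 \log{\left(12 \right)}}{8}.
Integral = F(-1) - F(-3) = - \frac{3 \log{\left(12 \right)}}{8} + \frac{3 \log{\left(4 \right)}}{8}.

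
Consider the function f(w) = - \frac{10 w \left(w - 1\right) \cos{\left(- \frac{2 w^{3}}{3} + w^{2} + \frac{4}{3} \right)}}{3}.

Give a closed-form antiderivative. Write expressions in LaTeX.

f matches the chain-rule pattern g'(h)*h' with inner function h(w) = - \frac{2 w^{3}}{3} + w^{2} + \frac{4}{3}; substituting u = h(w) collapses the integral.
Check: d/dw[\frac{5 \sin{\left(- \frac{2 w^{3}}{3} + w^{2} + \frac{4}{3} \right)}}{3}] = - \frac{10 w^{2} \cos{\left(- \frac{2 w^{3}}{3} + w^{2} + \frac{4}{3} \right)}}{3} + \frac{10 w \cos{\left(- \frac{2 w^{3}}{3} + w^{2} + \frac{4}{3} \right)}}{3}, which equals f(w).

An antiderivative is F(w) = \frac{5 \sin{\left(- \frac{2 w^{3}}{3} + w^{2} + \frac{4}{3} \right)}}{3}.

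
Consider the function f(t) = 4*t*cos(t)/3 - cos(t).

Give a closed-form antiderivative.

An antiderivative is F(t) = 4*t*sin(t)/3 - sin(t) + 4*cos(t)/3.

Integrate term by term and add the pieces.
Check: d/dt[4*t*sin(t)/3 - sin(t) + 4*cos(t)/3] = 4*t*cos(t)/3 - cos(t) = f(t).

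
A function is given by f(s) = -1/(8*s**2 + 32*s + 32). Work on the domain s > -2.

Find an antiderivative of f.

Differentiate the proposed F(s) back; it has to land on f(s) exactly.
Check: d/ds[1/(4*(2*s + 4))] = -1/(8*s**2 + 32*s + 32) = f(s).

An antiderivative is F(s) = 1/(4*(2*s + 4)).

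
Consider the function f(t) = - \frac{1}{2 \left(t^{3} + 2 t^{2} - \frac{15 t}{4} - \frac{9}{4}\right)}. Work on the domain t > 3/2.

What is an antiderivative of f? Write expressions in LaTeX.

Factor the denominator (\left(t + 3\right) \left(2 t - 3\right) \left(2 t + 1\right)) and decompose: f = \frac{1}{5 \left(2 t + 1\right)} - \frac{1}{9 \left(2 t - 3\right)} - \frac{2}{45 \left(t + 3\right)}; each piece integrates to a log, atan, or power term.
Check: d/dt[- \frac{\log{\left(t - \frac{3}{2} \right)}}{18} + \frac{\log{\left(t + \frac{1}{2} \right)}}{10} - \frac{2 \log{\left(t + 3 \right)}}{45}] = - \frac{2}{4 t^{3} + 8 t^{2} - 15 t - 9}, which equals f(t).

An antiderivative is F(t) = - \frac{\log{\left(t - \frac{3}{2} \right)}}{18} + \frac{\log{\left(t + \frac{1}{2} \right)}}{10} - \frac{2 \log{\left(t + 3 \right)}}{45}.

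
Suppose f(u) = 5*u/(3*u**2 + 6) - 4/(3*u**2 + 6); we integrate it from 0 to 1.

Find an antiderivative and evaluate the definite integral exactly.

Integrate term by term and add the pieces.
F(u) = 5*log(u**2 + 2)/6 - 2*sqrt(2)*atan(sqrt(2)*u/2)/3 is an antiderivative of f.
Check: d/du[5*log(u**2 + 2)/6 - 2*sqrt(2)*atan(sqrt(2)*u/2)/3] = (5*u - 4)/(3*u**2 + 6), which equals f(u).
F(1) = -2*sqrt(2)*atan(sqrt(2)/2)/3 + 5*log(3)/6; F(0) = 5*log(2)/6.
Integral = F(1) - F(0) = -2*sqrt(2)*atan(sqrt(2)/2)/3 - 5*log(2)/6 + 5*log(3)/6.

Antiderivative: F(u) = 5*log(u**2 + 2)/6 - 2*sqrt(2)*atan(sqrt(2)*u/2)/3; value = -2*sqrt(2)*atan(sqrt(2)/2)/3 - 5*log(2)/6 + 5*log(3)/6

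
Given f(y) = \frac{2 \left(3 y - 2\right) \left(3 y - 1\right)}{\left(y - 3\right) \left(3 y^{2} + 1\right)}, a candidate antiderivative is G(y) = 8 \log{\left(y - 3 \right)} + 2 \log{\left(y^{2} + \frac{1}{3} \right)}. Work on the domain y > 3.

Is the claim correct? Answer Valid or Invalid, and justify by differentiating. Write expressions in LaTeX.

Invalid: d/dy[G] - f = \frac{18 y^{2} - 18 y + 4}{3 y^{3} - 9 y^{2} + y - 3}, which is not 0.

d/dy[G] = \frac{36 y^{2} - 36 y + 8}{3 y^{3} - 9 y^{2} + y - 3}
d/dy[G] - f(y) = \frac{18 y^{2} - 18 y + 4}{3 y^{3} - 9 y^{2} + y - 3} != 0.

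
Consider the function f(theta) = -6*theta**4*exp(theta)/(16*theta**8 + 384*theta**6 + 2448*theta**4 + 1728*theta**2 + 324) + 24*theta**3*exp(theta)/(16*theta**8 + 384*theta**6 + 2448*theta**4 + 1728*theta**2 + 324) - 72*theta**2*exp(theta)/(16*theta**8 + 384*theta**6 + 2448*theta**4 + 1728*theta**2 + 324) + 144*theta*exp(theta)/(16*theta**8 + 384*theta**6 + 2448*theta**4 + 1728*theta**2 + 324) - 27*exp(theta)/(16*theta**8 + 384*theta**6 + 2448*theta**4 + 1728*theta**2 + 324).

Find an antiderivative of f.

f has the shape u'v + uv' for u = -1/(8*(theta**4/3 + 4*theta**2 + 3/2)) and v = exp(theta) — it is the derivative of the product u*v.
Check: d/dtheta[-3*exp(theta)/(8*theta**4 + 96*theta**2 + 36)] = (-6*theta**4*exp(theta) + 24*theta**3*exp(theta) - 72*theta**2*exp(theta) + 144*theta*exp(theta) - 27*exp(theta))/(16*theta**8 + 384*theta**6 + 2448*theta**4 + 1728*theta**2 + 324), which equals f(theta).

An antiderivative is F(theta) = -3*exp(theta)/(8*theta**4 + 96*theta**2 + 36).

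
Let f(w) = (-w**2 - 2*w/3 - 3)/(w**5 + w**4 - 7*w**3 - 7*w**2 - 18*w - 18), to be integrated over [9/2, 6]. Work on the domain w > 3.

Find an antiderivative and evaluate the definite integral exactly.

Antiderivative: F(w) = -7*log(w - 3)/132 + 5*log(w + 1)/36 - 5*log(w + 3)/66 - log(w**2 + 2)/198 + 7*sqrt(2)*atan(sqrt(2)*w/2)/198; value = -5*log(11/2)/36 - 5*log(9)/66 - 7*sqrt(2)*atan(9*sqrt(2)/4)/198 - 7*log(3)/132 - log(38)/198 + log(89/4)/198 + 7*log(3/2)/132 + 7*sqrt(2)*atan(3*sqrt(2))/198 + 5*log(15/2)/66 + 5*log(7)/36

The denominator factors as 3*(w - 3)*(w + 1)*(w + 3)*(w**2 + 2); partial fractions split f into directly integrable pieces: -(w - 7)/(99*(w**2 + 2)) - 5/(66*(w + 3)) + 5/(36*(w + 1)) - 7/(132*(w - 3)).
F(w) = -7*log(w - 3)/132 + 5*log(w + 1)/36 - 5*log(w + 3)/66 - log(w**2 + 2)/198 + 7*sqrt(2)*atan(sqrt(2)*w/2)/198 is an antiderivative of f.
Check: d/dw[-7*log(w - 3)/132 + 5*log(w + 1)/36 - 5*log(w + 3)/66 - log(w**2 + 2)/198 + 7*sqrt(2)*atan(sqrt(2)*w/2)/198] = (-3*w**2 - 2*w - 9)/(3*w**5 + 3*w**4 - 21*w**3 - 21*w**2 - 54*w - 54), which equals f(w).
F(6) = -5*log(9)/66 - 7*log(3)/132 - log(38)/198 + 7*sqrt(2)*atan(3*sqrt(2))/198 + 5*log(7)/36; F(9/2) = -5*log(15/2)/66 - 7*log(3/2)/132 - log(89/4)/198 + 7*sqrt(2)*atan(9*sqrt(2)/4)/198 + 5*log(11/2)/36.
Integral = F(6) - F(9/2) = -5*log(11/2)/36 - 5*log(9)/66 - 7*sqrt(2)*atan(9*sqrt(2)/4)/198 - 7*log(3)/132 - log(38)/198 + log(89/4)/198 + 7*log(3/2)/132 + 7*sqrt(2)*atan(3*sqrt(2))/198 + 5*log(15/2)/66 + 5*log(7)/36.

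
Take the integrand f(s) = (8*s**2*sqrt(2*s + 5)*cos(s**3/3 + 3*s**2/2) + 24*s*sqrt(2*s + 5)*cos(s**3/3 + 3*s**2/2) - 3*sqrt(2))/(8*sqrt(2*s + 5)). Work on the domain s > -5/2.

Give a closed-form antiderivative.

Check any antiderivative F(s) by computing F'(s) and comparing it with f(s).
Check: d/ds[(-3*sqrt(2)*sqrt(2*s + 5) + 8*sin(s**3/3 + 3*s**2/2))/8] = (8*s**2*sqrt(2*s + 5)*cos(s**3/3 + 3*s**2/2) + 24*s*sqrt(2*s + 5)*cos(s**3/3 + 3*s**2/2) - 3*sqrt(2))/(8*sqrt(2*s + 5)) = f(s).

An antiderivative is F(s) = (-3*sqrt(2)*sqrt(2*s + 5) + 8*sin(s**3/3 + 3*s**2/2))/8.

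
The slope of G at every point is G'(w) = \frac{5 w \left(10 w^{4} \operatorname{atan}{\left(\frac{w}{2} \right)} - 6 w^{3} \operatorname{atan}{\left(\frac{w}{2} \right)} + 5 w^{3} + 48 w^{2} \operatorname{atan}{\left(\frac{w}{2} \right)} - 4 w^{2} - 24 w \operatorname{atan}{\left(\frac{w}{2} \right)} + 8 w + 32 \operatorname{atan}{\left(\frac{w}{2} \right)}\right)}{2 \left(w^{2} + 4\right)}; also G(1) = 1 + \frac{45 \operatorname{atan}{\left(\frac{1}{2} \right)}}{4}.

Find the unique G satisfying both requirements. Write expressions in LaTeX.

Recognize the product-rule pattern: G'(w) = u'v + uv' with u = \frac{25 w^{4}}{4} - 5 w^{3} + 10 w^{2}, v = \operatorname{atan}{\left(\frac{w}{2} \right)}, so integration by parts undoes it.
A general antiderivative is 5 \left(\frac{5 w^{4}}{4} - w^{3} + 2 w^{2}\right) \operatorname{atan}{\left(\frac{w}{2} \right)} + C.
The condition gives C = 1 + \frac{45 \operatorname{atan}{\left(\frac{1}{2} \right)}}{4} - (\frac{45 \operatorname{atan}{\left(\frac{1}{2} \right)}}{4}) = 1.
So G(w) = \frac{25 w^{4} \operatorname{atan}{\left(\frac{w}{2} \right)}}{4} - 5 w^{3} \operatorname{atan}{\left(\frac{w}{2} \right)} + 10 w^{2} \operatorname{atan}{\left(\frac{w}{2} \right)} + 1.
Check: d/dw[\frac{25 w^{4} \operatorname{atan}{\left(\frac{w}{2} \right)}}{4} - 5 w^{3} \operatorname{atan}{\left(\frac{w}{2} \right)} + 10 w^{2} \operatorname{atan}{\left(\frac{w}{2} \right)} + 1] = \frac{50 w^{5} \operatorname{atan}{\left(\frac{w}{2} \right)} - 30 w^{4} \operatorname{atan}{\left(\frac{w}{2} \right)} + 25 w^{4} + 240 w^{3} \operatorname{atan}{\left(\frac{w}{2} \right)} - 20 w^{3} - 120 w^{2} \operatorname{atan}{\left(\frac{w}{2} \right)} + 40 w^{2} + 160 w \operatorname{atan}{\left(\frac{w}{2} \right)}}{2 w^{2} + 8}, which equals G'(w).

G(w) = \frac{25 w^{4} \operatorname{atan}{\left(\frac{w}{2} \right)}}{4} - 5 w^{3} \operatorname{atan}{\left(\frac{w}{2} \right)} + 10 w^{2} \operatorname{atan}{\left(\frac{w}{2} \right)} + 1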